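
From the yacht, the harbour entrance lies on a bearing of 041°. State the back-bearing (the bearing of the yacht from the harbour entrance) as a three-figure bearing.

Back-bearing = 041° + 180° = 221°.

221°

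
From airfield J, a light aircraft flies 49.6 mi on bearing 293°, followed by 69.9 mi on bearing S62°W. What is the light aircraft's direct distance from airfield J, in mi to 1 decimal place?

Leg 1 (293°, 49.6 mi): east 49.6 sin 293° = -45.66, north 49.6 cos 293° = 19.38
Leg 2 (S62°W, 69.9 mi): east 69.9 sin 242° = -61.72, north 69.9 cos 242° = -32.82
Net: -107.38 east, -13.44 north. Distance = √((-107.38)² + (-13.44)²) = 108.212 mi.

108.2 mi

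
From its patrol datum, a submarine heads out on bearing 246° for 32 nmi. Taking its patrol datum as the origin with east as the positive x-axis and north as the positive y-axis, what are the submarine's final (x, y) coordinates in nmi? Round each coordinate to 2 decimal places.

(-29.23, -13.02)

Leg 1 (246°, 32 nmi): east 32 sin 246° = -29.23, north 32 cos 246° = -13.02
Summing: -29.23 nmi east, -13.02 nmi north → (-29.23, -13.02).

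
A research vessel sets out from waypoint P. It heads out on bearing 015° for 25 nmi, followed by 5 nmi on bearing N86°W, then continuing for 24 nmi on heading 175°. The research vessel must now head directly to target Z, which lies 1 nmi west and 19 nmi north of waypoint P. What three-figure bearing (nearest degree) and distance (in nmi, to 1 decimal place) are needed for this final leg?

346°, 19.0 nmi

Leg 1 (015°, 25 nmi): east 25 sin 15° = 6.47, north 25 cos 15° = 24.15
Leg 2 (N86°W, 5 nmi): east 5 sin 274° = -4.99, north 5 cos 274° = 0.35
Leg 3 (175°, 24 nmi): east 24 sin 175° = 2.09, north 24 cos 175° = -23.91
Current position: (3.57, 0.59). Target: (-1, 19). Remaining: Δeast = -4.57, Δnorth = 18.41.
Bearing = atan2(-4.57, 18.41) mod 360° = 346.05°; distance = √((-4.57)² + (18.41)²) = 18.971 nmi.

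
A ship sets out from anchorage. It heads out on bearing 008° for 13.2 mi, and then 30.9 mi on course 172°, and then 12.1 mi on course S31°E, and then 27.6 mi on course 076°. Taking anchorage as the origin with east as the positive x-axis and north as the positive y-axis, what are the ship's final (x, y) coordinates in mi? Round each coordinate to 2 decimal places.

Leg 1 (008°, 13.2 mi): east 13.2 sin 8° = 1.84, north 13.2 cos 8° = 13.07
Leg 2 (172°, 30.9 mi): east 30.9 sin 172° = 4.30, north 30.9 cos 172° = -30.60
Leg 3 (S31°E, 12.1 mi): east 12.1 sin 149° = 6.23, north 12.1 cos 149° = -10.37
Leg 4 (076°, 27.6 mi): east 27.6 sin 76° = 26.78, north 27.6 cos 76° = 6.68
Summing: 39.15 mi east, -21.22 mi north → (39.15, -21.22).

(39.15, -21.22)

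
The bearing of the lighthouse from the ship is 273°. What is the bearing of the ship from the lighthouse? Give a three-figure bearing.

093°

Back-bearing = 273° − 180° = 093°.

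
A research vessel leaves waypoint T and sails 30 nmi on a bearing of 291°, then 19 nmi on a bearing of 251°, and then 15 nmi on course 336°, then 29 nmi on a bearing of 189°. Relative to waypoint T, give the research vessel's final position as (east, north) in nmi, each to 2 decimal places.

Leg 1 (291°, 30 nmi): east 30 sin 291° = -28.01, north 30 cos 291° = 10.75
Leg 2 (251°, 19 nmi): east 19 sin 251° = -17.96, north 19 cos 251° = -6.19
Leg 3 (336°, 15 nmi): east 15 sin 336° = -6.10, north 15 cos 336° = 13.70
Leg 4 (189°, 29 nmi): east 29 sin 189° = -4.54, north 29 cos 189° = -28.64
Summing: -56.61 nmi east, -10.37 nmi north → (-56.61, -10.37).

(-56.61, -10.37)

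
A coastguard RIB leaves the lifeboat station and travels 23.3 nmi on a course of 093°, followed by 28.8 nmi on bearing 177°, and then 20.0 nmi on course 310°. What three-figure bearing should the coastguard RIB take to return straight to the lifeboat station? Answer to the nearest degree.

331°

Leg 1 (093°, 23.3 nmi): east 23.3 sin 93° = 23.27, north 23.3 cos 93° = -1.22
Leg 2 (177°, 28.8 nmi): east 28.8 sin 177° = 1.51, north 28.8 cos 177° = -28.76
Leg 3 (310°, 20.0 nmi): east 20.0 sin 310° = -15.32, north 20.0 cos 310° = 12.86
Net displacement: 9.45 east, -17.12 north. Direction back to start is (-9.45, 17.12): bearing = atan2(-9.45, 17.12) mod 360° = 331.10° ≈ 331°.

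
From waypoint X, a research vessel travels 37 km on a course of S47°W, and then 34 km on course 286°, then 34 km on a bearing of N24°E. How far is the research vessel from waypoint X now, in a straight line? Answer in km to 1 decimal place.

Leg 1 (S47°W, 37 km): east 37 sin 227° = -27.06, north 37 cos 227° = -25.23
Leg 2 (286°, 34 km): east 34 sin 286° = -32.68, north 34 cos 286° = 9.37
Leg 3 (N24°E, 34 km): east 34 sin 24° = 13.83, north 34 cos 24° = 31.06
Net: -45.91 east, 15.20 north. Distance = √((-45.91)² + (15.20)²) = 48.364 km.

48.4 km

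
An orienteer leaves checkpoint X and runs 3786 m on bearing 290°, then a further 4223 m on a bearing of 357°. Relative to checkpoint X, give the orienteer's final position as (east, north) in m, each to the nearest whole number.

(-3779, 5512)

Leg 1 (290°, 3786 m): east 3786 sin 290° = -3557.68, north 3786 cos 290° = 1294.89
Leg 2 (357°, 4223 m): east 4223 sin 357° = -221.01, north 4223 cos 357° = 4217.21
Summing: -3778.69 m east, 5512.10 m north → (-3779, 5512).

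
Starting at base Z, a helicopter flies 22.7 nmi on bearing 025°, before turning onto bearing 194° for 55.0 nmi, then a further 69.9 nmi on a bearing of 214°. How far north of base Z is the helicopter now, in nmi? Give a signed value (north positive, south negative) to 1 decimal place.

-90.7 nmi

Leg 1 (025°, 22.7 nmi): east 22.7 sin 25° = 9.59, north 22.7 cos 25° = 20.57
Leg 2 (194°, 55.0 nmi): east 55.0 sin 194° = -13.31, north 55.0 cos 194° = -53.37
Leg 3 (214°, 69.9 nmi): east 69.9 sin 214° = -39.09, north 69.9 cos 214° = -57.95
Net north component: -90.74 nmi.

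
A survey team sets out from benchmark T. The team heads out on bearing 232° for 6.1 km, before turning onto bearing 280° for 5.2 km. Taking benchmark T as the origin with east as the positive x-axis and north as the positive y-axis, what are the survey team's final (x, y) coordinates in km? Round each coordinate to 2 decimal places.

(-9.93, -2.85)

Leg 1 (232°, 6.1 km): east 6.1 sin 232° = -4.81, north 6.1 cos 232° = -3.76
Leg 2 (280°, 5.2 km): east 5.2 sin 280° = -5.12, north 5.2 cos 280° = 0.90
Summing: -9.93 km east, -2.85 km north → (-9.93, -2.85).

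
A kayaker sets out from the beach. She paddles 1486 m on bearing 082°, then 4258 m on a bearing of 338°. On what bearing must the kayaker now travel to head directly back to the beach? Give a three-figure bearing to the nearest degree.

178°

Leg 1 (082°, 1486 m): east 1486 sin 82° = 1471.54, north 1486 cos 82° = 206.81
Leg 2 (338°, 4258 m): east 4258 sin 338° = -1595.07, north 4258 cos 338° = 3947.95
Net displacement: -123.54 east, 4154.76 north. Direction back to start is (123.54, -4154.76): bearing = atan2(123.54, -4154.76) mod 360° = 178.30° ≈ 178°.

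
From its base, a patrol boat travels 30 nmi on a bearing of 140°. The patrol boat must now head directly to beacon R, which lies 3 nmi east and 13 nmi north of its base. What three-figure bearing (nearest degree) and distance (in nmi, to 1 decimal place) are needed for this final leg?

Leg 1 (140°, 30 nmi): east 30 sin 140° = 19.28, north 30 cos 140° = -22.98
Current position: (19.28, -22.98). Target: (3, 13). Remaining: Δeast = -16.28, Δnorth = 35.98.
Bearing = atan2(-16.28, 35.98) mod 360° = 335.65°; distance = √((-16.28)² + (35.98)²) = 39.494 nmi.

336°, 39.5 nmi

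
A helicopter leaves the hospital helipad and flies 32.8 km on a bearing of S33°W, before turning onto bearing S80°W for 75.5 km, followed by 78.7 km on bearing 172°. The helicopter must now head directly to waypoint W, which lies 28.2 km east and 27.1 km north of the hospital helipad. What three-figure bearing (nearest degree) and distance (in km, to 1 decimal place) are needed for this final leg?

037°, 182.2 km

Leg 1 (S33°W, 32.8 km): east 32.8 sin 213° = -17.86, north 32.8 cos 213° = -27.51
Leg 2 (S80°W, 75.5 km): east 75.5 sin 260° = -74.35, north 75.5 cos 260° = -13.11
Leg 3 (172°, 78.7 km): east 78.7 sin 172° = 10.95, north 78.7 cos 172° = -77.93
Current position: (-81.26, -118.55). Target: (28.2, 27.1). Remaining: Δeast = 109.46, Δnorth = 145.65.
Bearing = atan2(109.46, 145.65) mod 360° = 36.93°; distance = √((109.46)² + (145.65)²) = 182.201 km.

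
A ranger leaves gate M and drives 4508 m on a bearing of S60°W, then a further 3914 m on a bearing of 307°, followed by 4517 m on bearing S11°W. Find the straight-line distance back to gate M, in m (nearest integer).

Leg 1 (S60°W, 4508 m): east 4508 sin 240° = -3904.04, north 4508 cos 240° = -2254.00
Leg 2 (307°, 3914 m): east 3914 sin 307° = -3125.86, north 3914 cos 307° = 2355.50
Leg 3 (S11°W, 4517 m): east 4517 sin 191° = -861.88, north 4517 cos 191° = -4434.01
Net: -7891.79 east, -4332.51 north. Distance = √((-7891.79)² + (-4332.51)²) = 9002.827 m.

9003 m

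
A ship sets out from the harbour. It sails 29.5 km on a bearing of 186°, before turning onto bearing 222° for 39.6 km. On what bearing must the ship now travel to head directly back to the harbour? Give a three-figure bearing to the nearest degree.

027°

Leg 1 (186°, 29.5 km): east 29.5 sin 186° = -3.08, north 29.5 cos 186° = -29.34
Leg 2 (222°, 39.6 km): east 39.6 sin 222° = -26.50, north 39.6 cos 222° = -29.43
Net displacement: -29.58 east, -58.77 north. Direction back to start is (29.58, 58.77): bearing = atan2(29.58, 58.77) mod 360° = 26.72° ≈ 027°.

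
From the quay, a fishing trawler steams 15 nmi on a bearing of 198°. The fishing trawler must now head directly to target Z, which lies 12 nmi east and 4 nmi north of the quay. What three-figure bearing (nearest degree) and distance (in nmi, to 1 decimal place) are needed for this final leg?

042°, 24.7 nmi

Leg 1 (198°, 15 nmi): east 15 sin 198° = -4.64, north 15 cos 198° = -14.27
Current position: (-4.64, -14.27). Target: (12, 4). Remaining: Δeast = 16.64, Δnorth = 18.27.
Bearing = atan2(16.64, 18.27) mod 360° = 42.33°; distance = √((16.64)² + (18.27)²) = 24.706 nmi.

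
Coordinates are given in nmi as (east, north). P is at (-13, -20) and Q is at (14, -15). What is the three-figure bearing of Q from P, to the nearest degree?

Δeast = 14 − -13 = 27.00; Δnorth = -15 − -20 = 5.00.
Bearing = atan2(Δeast, Δnorth) mod 360° = 79.51° ≈ 080°.

080°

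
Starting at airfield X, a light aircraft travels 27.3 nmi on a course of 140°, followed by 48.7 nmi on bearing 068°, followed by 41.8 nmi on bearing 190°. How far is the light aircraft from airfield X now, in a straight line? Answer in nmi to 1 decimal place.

Leg 1 (140°, 27.3 nmi): east 27.3 sin 140° = 17.55, north 27.3 cos 140° = -20.91
Leg 2 (068°, 48.7 nmi): east 48.7 sin 68° = 45.15, north 48.7 cos 68° = 18.24
Leg 3 (190°, 41.8 nmi): east 41.8 sin 190° = -7.26, north 41.8 cos 190° = -41.16
Net: 55.44 east, -43.83 north. Distance = √((55.44)² + (-43.83)²) = 70.679 nmi.

70.7 nmi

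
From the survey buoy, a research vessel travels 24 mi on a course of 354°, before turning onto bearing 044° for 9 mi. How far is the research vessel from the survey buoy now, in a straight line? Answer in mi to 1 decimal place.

30.6 mi

Leg 1 (354°, 24 mi): east 24 sin 354° = -2.51, north 24 cos 354° = 23.87
Leg 2 (044°, 9 mi): east 9 sin 44° = 6.25, north 9 cos 44° = 6.47
Net: 3.74 east, 30.34 north. Distance = √((3.74)² + (30.34)²) = 30.573 mi.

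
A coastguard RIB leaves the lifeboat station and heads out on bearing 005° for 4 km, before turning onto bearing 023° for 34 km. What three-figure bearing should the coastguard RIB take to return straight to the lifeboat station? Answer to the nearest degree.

201°

Leg 1 (005°, 4 km): east 4 sin 5° = 0.35, north 4 cos 5° = 3.98
Leg 2 (023°, 34 km): east 34 sin 23° = 13.28, north 34 cos 23° = 31.30
Net displacement: 13.63 east, 35.28 north. Direction back to start is (-13.63, -35.28): bearing = atan2(-13.63, -35.28) mod 360° = 201.13° ≈ 201°.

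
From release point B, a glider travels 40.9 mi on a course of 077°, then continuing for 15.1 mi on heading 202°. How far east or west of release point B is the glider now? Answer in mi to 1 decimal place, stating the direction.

34.2 mi east

Leg 1 (077°, 40.9 mi): east 40.9 sin 77° = 39.85, north 40.9 cos 77° = 9.20
Leg 2 (202°, 15.1 mi): east 15.1 sin 202° = -5.66, north 15.1 cos 202° = -14.00
Net east component: 34.20 mi.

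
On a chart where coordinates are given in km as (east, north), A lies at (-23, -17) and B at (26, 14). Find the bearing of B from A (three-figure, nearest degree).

058°

Δeast = 26 − -23 = 49.00; Δnorth = 14 − -17 = 31.00.
Bearing = atan2(Δeast, Δnorth) mod 360° = 57.68° ≈ 058°.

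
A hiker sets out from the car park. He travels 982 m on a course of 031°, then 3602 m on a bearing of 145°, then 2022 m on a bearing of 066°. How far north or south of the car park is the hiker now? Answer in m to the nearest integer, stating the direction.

Leg 1 (031°, 982 m): east 982 sin 31° = 505.77, north 982 cos 31° = 841.74
Leg 2 (145°, 3602 m): east 3602 sin 145° = 2066.02, north 3602 cos 145° = -2950.59
Leg 3 (066°, 2022 m): east 2022 sin 66° = 1847.19, north 2022 cos 66° = 822.42
Net north component: -1286.43 m.

1286 m south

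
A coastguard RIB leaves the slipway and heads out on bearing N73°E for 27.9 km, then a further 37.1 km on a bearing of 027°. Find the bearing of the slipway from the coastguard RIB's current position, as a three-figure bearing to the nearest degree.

Leg 1 (N73°E, 27.9 km): east 27.9 sin 73° = 26.68, north 27.9 cos 73° = 8.16
Leg 2 (027°, 37.1 km): east 37.1 sin 27° = 16.84, north 37.1 cos 27° = 33.06
Net displacement: 43.52 east, 41.21 north. Direction back to start is (-43.52, -41.21): bearing = atan2(-43.52, -41.21) mod 360° = 226.56° ≈ 227°.

227°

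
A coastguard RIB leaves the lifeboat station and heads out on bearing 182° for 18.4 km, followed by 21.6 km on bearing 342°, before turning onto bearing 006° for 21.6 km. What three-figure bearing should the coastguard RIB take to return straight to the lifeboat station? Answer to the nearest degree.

Leg 1 (182°, 18.4 km): east 18.4 sin 182° = -0.64, north 18.4 cos 182° = -18.39
Leg 2 (342°, 21.6 km): east 21.6 sin 342° = -6.67, north 21.6 cos 342° = 20.54
Leg 3 (006°, 21.6 km): east 21.6 sin 6° = 2.26, north 21.6 cos 6° = 21.48
Net displacement: -5.06 east, 23.64 north. Direction back to start is (5.06, -23.64): bearing = atan2(5.06, -23.64) mod 360° = 167.92° ≈ 168°.

168°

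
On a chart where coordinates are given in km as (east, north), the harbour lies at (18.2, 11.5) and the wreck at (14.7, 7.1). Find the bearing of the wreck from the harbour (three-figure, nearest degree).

Δeast = 14.7 − 18.2 = -3.50; Δnorth = 7.1 − 11.5 = -4.40.
Bearing = atan2(Δeast, Δnorth) mod 360° = 218.50° ≈ 219°.

219°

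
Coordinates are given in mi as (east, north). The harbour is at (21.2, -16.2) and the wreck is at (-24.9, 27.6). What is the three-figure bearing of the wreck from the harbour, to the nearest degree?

314°

Δeast = -24.9 − 21.2 = -46.10; Δnorth = 27.6 − -16.2 = 43.80.
Bearing = atan2(Δeast, Δnorth) mod 360° = 313.53° ≈ 314°.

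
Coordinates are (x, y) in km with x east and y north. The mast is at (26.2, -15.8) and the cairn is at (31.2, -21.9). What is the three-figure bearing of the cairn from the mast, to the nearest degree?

141°

Δeast = 31.2 − 26.2 = 5.00; Δnorth = -21.9 − -15.8 = -6.10.
Bearing = atan2(Δeast, Δnorth) mod 360° = 140.66° ≈ 141°.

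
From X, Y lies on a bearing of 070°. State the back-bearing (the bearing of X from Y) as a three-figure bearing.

250°

Back-bearing = 070° + 180° = 250°.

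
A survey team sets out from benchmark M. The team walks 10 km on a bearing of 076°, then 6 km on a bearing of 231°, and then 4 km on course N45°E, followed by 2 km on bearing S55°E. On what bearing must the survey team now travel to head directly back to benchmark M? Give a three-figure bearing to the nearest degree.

268°

Leg 1 (076°, 10 km): east 10 sin 76° = 9.70, north 10 cos 76° = 2.42
Leg 2 (231°, 6 km): east 6 sin 231° = -4.66, north 6 cos 231° = -3.78
Leg 3 (N45°E, 4 km): east 4 sin 45° = 2.83, north 4 cos 45° = 2.83
Leg 4 (S55°E, 2 km): east 2 sin 125° = 1.64, north 2 cos 125° = -1.15
Net displacement: 9.51 east, 0.32 north. Direction back to start is (-9.51, -0.32): bearing = atan2(-9.51, -0.32) mod 360° = 268.04° ≈ 268°.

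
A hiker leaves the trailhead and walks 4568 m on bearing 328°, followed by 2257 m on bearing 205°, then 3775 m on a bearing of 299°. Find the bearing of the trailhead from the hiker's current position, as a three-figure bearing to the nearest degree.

119°

Leg 1 (328°, 4568 m): east 4568 sin 328° = -2420.67, north 4568 cos 328° = 3873.88
Leg 2 (205°, 2257 m): east 2257 sin 205° = -953.85, north 2257 cos 205° = -2045.54
Leg 3 (299°, 3775 m): east 3775 sin 299° = -3301.69, north 3775 cos 299° = 1830.16
Net displacement: -6676.21 east, 3658.50 north. Direction back to start is (6676.21, -3658.50): bearing = atan2(6676.21, -3658.50) mod 360° = 118.72° ≈ 119°.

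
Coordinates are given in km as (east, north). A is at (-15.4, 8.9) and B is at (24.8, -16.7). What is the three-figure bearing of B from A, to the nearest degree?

122°

Δeast = 24.8 − -15.4 = 40.20; Δnorth = -16.7 − 8.9 = -25.60.
Bearing = atan2(Δeast, Δnorth) mod 360° = 122.49° ≈ 122°.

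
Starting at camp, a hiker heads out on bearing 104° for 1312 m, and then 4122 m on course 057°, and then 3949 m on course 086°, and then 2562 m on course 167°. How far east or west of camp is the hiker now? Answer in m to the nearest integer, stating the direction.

Leg 1 (104°, 1312 m): east 1312 sin 104° = 1273.03, north 1312 cos 104° = -317.40
Leg 2 (057°, 4122 m): east 4122 sin 57° = 3457.00, north 4122 cos 57° = 2245.00
Leg 3 (086°, 3949 m): east 3949 sin 86° = 3939.38, north 3949 cos 86° = 275.47
Leg 4 (167°, 2562 m): east 2562 sin 167° = 576.32, north 2562 cos 167° = -2496.34
Net east component: 9245.73 m.

9246 m east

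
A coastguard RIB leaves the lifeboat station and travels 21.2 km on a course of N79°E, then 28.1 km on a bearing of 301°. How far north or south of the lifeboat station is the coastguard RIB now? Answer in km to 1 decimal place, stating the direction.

Leg 1 (N79°E, 21.2 km): east 21.2 sin 79° = 20.81, north 21.2 cos 79° = 4.05
Leg 2 (301°, 28.1 km): east 28.1 sin 301° = -24.09, north 28.1 cos 301° = 14.47
Net north component: 18.52 km.

18.5 km north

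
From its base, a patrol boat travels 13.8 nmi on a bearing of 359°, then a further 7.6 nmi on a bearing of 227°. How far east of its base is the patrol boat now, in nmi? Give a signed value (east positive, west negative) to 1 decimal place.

Leg 1 (359°, 13.8 nmi): east 13.8 sin 359° = -0.24, north 13.8 cos 359° = 13.80
Leg 2 (227°, 7.6 nmi): east 7.6 sin 227° = -5.56, north 7.6 cos 227° = -5.18
Net east component: -5.80 nmi.

-5.8 nmi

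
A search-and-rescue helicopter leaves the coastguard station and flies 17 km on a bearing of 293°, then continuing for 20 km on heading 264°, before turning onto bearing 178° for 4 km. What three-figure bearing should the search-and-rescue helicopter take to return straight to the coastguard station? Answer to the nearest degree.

091°

Leg 1 (293°, 17 km): east 17 sin 293° = -15.65, north 17 cos 293° = 6.64
Leg 2 (264°, 20 km): east 20 sin 264° = -19.89, north 20 cos 264° = -2.09
Leg 3 (178°, 4 km): east 4 sin 178° = 0.14, north 4 cos 178° = -4.00
Net displacement: -35.40 east, 0.55 north. Direction back to start is (35.40, -0.55): bearing = atan2(35.40, -0.55) mod 360° = 90.90° ≈ 091°.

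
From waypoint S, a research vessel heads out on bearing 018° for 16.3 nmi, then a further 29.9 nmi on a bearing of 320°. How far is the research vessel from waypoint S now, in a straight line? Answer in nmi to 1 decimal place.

40.9 nmi

Leg 1 (018°, 16.3 nmi): east 16.3 sin 18° = 5.04, north 16.3 cos 18° = 15.50
Leg 2 (320°, 29.9 nmi): east 29.9 sin 320° = -19.22, north 29.9 cos 320° = 22.90
Net: -14.18 east, 38.41 north. Distance = √((-14.18)² + (38.41)²) = 40.942 nmi.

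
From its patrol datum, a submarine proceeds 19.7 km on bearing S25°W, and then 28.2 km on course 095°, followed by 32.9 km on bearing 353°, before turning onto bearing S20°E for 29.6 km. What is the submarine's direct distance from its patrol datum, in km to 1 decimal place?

Leg 1 (S25°W, 19.7 km): east 19.7 sin 205° = -8.33, north 19.7 cos 205° = -17.85
Leg 2 (095°, 28.2 km): east 28.2 sin 95° = 28.09, north 28.2 cos 95° = -2.46
Leg 3 (353°, 32.9 km): east 32.9 sin 353° = -4.01, north 32.9 cos 353° = 32.65
Leg 4 (S20°E, 29.6 km): east 29.6 sin 160° = 10.12, north 29.6 cos 160° = -27.81
Net: 25.88 east, -15.47 north. Distance = √((25.88)² + (-15.47)²) = 30.154 km.

30.2 km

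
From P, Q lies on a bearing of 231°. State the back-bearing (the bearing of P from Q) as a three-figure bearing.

Back-bearing = 231° − 180° = 051°.

051°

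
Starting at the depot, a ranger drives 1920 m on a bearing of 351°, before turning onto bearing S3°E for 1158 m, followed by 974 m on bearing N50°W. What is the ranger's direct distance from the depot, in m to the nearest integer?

Leg 1 (351°, 1920 m): east 1920 sin 351° = -300.35, north 1920 cos 351° = 1896.36
Leg 2 (S3°E, 1158 m): east 1158 sin 177° = 60.61, north 1158 cos 177° = -1156.41
Leg 3 (N50°W, 974 m): east 974 sin 310° = -746.13, north 974 cos 310° = 626.08
Net: -985.88 east, 1366.02 north. Distance = √((-985.88)² + (1366.02)²) = 1684.629 m.

1685 m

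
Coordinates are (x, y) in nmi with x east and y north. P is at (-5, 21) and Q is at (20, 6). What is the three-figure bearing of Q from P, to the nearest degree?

121°

Δeast = 20 − -5 = 25.00; Δnorth = 6 − 21 = -15.00.
Bearing = atan2(Δeast, Δnorth) mod 360° = 120.96° ≈ 121°.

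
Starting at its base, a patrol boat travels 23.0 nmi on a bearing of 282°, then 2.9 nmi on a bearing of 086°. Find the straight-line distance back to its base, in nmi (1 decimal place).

20.2 nmi

Leg 1 (282°, 23.0 nmi): east 23.0 sin 282° = -22.50, north 23.0 cos 282° = 4.78
Leg 2 (086°, 2.9 nmi): east 2.9 sin 86° = 2.89, north 2.9 cos 86° = 0.20
Net: -19.60 east, 4.98 north. Distance = √((-19.60)² + (4.98)²) = 20.228 nmi.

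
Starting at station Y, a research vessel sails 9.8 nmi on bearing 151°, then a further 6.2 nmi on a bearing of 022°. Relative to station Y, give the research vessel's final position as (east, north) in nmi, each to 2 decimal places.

Leg 1 (151°, 9.8 nmi): east 9.8 sin 151° = 4.75, north 9.8 cos 151° = -8.57
Leg 2 (022°, 6.2 nmi): east 6.2 sin 22° = 2.32, north 6.2 cos 22° = 5.75
Summing: 7.07 nmi east, -2.82 nmi north → (7.07, -2.82).

(7.07, -2.82)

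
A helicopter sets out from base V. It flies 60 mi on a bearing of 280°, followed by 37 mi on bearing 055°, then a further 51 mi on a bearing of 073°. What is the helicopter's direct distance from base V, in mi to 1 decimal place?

Leg 1 (280°, 60 mi): east 60 sin 280° = -59.09, north 60 cos 280° = 10.42
Leg 2 (055°, 37 mi): east 37 sin 55° = 30.31, north 37 cos 55° = 21.22
Leg 3 (073°, 51 mi): east 51 sin 73° = 48.77, north 51 cos 73° = 14.91
Net: 19.99 east, 46.55 north. Distance = √((19.99)² + (46.55)²) = 50.663 mi.

50.7 mi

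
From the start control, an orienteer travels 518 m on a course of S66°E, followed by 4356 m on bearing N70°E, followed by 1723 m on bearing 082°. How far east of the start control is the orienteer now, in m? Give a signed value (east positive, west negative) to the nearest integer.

Leg 1 (S66°E, 518 m): east 518 sin 114° = 473.22, north 518 cos 114° = -210.69
Leg 2 (N70°E, 4356 m): east 4356 sin 70° = 4093.30, north 4356 cos 70° = 1489.84
Leg 3 (082°, 1723 m): east 1723 sin 82° = 1706.23, north 1723 cos 82° = 239.80
Net east component: 6272.75 m.

6273 m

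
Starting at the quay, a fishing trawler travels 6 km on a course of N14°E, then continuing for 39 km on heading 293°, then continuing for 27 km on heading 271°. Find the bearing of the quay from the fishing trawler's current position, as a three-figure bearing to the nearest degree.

Leg 1 (N14°E, 6 km): east 6 sin 14° = 1.45, north 6 cos 14° = 5.82
Leg 2 (293°, 39 km): east 39 sin 293° = -35.90, north 39 cos 293° = 15.24
Leg 3 (271°, 27 km): east 27 sin 271° = -27.00, north 27 cos 271° = 0.47
Net displacement: -61.44 east, 21.53 north. Direction back to start is (61.44, -21.53): bearing = atan2(61.44, -21.53) mod 360° = 109.31° ≈ 109°.

109°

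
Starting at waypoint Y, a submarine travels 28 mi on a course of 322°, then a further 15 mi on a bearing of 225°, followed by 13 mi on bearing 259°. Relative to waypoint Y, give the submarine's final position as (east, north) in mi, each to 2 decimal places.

Leg 1 (322°, 28 mi): east 28 sin 322° = -17.24, north 28 cos 322° = 22.06
Leg 2 (225°, 15 mi): east 15 sin 225° = -10.61, north 15 cos 225° = -10.61
Leg 3 (259°, 13 mi): east 13 sin 259° = -12.76, north 13 cos 259° = -2.48
Summing: -40.61 mi east, 8.98 mi north → (-40.61, 8.98).

(-40.61, 8.98)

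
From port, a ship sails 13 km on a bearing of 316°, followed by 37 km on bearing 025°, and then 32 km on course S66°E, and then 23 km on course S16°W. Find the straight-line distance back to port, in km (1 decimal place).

30.5 km

Leg 1 (316°, 13 km): east 13 sin 316° = -9.03, north 13 cos 316° = 9.35
Leg 2 (025°, 37 km): east 37 sin 25° = 15.64, north 37 cos 25° = 33.53
Leg 3 (S66°E, 32 km): east 32 sin 114° = 29.23, north 32 cos 114° = -13.02
Leg 4 (S16°W, 23 km): east 23 sin 196° = -6.34, north 23 cos 196° = -22.11
Net: 29.50 east, 7.76 north. Distance = √((29.50)² + (7.76)²) = 30.504 km.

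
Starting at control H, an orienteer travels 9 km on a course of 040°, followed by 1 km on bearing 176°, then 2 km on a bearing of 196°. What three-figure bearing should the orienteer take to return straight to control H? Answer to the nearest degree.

Leg 1 (040°, 9 km): east 9 sin 40° = 5.79, north 9 cos 40° = 6.89
Leg 2 (176°, 1 km): east 1 sin 176° = 0.07, north 1 cos 176° = -1.00
Leg 3 (196°, 2 km): east 2 sin 196° = -0.55, north 2 cos 196° = -1.92
Net displacement: 5.30 east, 3.97 north. Direction back to start is (-5.30, -3.97): bearing = atan2(-5.30, -3.97) mod 360° = 233.15° ≈ 233°.

233°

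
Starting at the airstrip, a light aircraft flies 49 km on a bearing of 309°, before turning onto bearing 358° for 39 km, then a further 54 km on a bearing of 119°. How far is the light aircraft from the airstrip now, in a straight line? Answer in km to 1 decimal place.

44.3 km

Leg 1 (309°, 49 km): east 49 sin 309° = -38.08, north 49 cos 309° = 30.84
Leg 2 (358°, 39 km): east 39 sin 358° = -1.36, north 39 cos 358° = 38.98
Leg 3 (119°, 54 km): east 54 sin 119° = 47.23, north 54 cos 119° = -26.18
Net: 7.79 east, 43.63 north. Distance = √((7.79)² + (43.63)²) = 44.323 km.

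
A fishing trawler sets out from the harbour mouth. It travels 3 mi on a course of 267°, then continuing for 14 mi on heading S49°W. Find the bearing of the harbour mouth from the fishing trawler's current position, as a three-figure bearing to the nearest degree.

Leg 1 (267°, 3 mi): east 3 sin 267° = -3.00, north 3 cos 267° = -0.16
Leg 2 (S49°W, 14 mi): east 14 sin 229° = -10.57, north 14 cos 229° = -9.18
Net displacement: -13.56 east, -9.34 north. Direction back to start is (13.56, 9.34): bearing = atan2(13.56, 9.34) mod 360° = 55.44° ≈ 055°.

055°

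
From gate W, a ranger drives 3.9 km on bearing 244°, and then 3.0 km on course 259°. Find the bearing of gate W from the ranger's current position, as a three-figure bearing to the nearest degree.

Leg 1 (244°, 3.9 km): east 3.9 sin 244° = -3.51, north 3.9 cos 244° = -1.71
Leg 2 (259°, 3.0 km): east 3.0 sin 259° = -2.94, north 3.0 cos 259° = -0.57
Net displacement: -6.45 east, -2.28 north. Direction back to start is (6.45, 2.28): bearing = atan2(6.45, 2.28) mod 360° = 70.52° ≈ 071°.

071°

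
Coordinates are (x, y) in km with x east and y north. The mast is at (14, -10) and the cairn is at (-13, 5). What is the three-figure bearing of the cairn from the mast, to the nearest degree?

Δeast = -13 − 14 = -27.00; Δnorth = 5 − -10 = 15.00.
Bearing = atan2(Δeast, Δnorth) mod 360° = 299.05° ≈ 299°.

299°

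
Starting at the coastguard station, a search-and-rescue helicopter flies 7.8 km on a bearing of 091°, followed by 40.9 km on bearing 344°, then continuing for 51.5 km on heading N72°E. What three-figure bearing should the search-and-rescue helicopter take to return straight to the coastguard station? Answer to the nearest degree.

220°

Leg 1 (091°, 7.8 km): east 7.8 sin 91° = 7.80, north 7.8 cos 91° = -0.14
Leg 2 (344°, 40.9 km): east 40.9 sin 344° = -11.27, north 40.9 cos 344° = 39.32
Leg 3 (N72°E, 51.5 km): east 51.5 sin 72° = 48.98, north 51.5 cos 72° = 15.91
Net displacement: 45.50 east, 55.09 north. Direction back to start is (-45.50, -55.09): bearing = atan2(-45.50, -55.09) mod 360° = 219.55° ≈ 220°.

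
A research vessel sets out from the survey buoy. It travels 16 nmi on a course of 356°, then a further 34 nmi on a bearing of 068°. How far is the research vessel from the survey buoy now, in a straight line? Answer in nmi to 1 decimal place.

Leg 1 (356°, 16 nmi): east 16 sin 356° = -1.12, north 16 cos 356° = 15.96
Leg 2 (068°, 34 nmi): east 34 sin 68° = 31.52, north 34 cos 68° = 12.74
Net: 30.41 east, 28.70 north. Distance = √((30.41)² + (28.70)²) = 41.812 nmi.

41.8 nmi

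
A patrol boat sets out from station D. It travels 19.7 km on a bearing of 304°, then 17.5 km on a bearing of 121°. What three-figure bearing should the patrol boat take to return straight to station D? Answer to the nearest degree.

146°

Leg 1 (304°, 19.7 km): east 19.7 sin 304° = -16.33, north 19.7 cos 304° = 11.02
Leg 2 (121°, 17.5 km): east 17.5 sin 121° = 15.00, north 17.5 cos 121° = -9.01
Net displacement: -1.33 east, 2.00 north. Direction back to start is (1.33, -2.00): bearing = atan2(1.33, -2.00) mod 360° = 146.38° ≈ 146°.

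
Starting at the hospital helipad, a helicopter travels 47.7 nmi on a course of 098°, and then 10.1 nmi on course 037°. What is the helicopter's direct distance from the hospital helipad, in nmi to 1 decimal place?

53.3 nmi

Leg 1 (098°, 47.7 nmi): east 47.7 sin 98° = 47.24, north 47.7 cos 98° = -6.64
Leg 2 (037°, 10.1 nmi): east 10.1 sin 37° = 6.08, north 10.1 cos 37° = 8.07
Net: 53.31 east, 1.43 north. Distance = √((53.31)² + (1.43)²) = 53.333 nmi.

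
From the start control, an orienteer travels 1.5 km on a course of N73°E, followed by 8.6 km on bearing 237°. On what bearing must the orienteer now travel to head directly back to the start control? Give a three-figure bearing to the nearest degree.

054°

Leg 1 (N73°E, 1.5 km): east 1.5 sin 73° = 1.43, north 1.5 cos 73° = 0.44
Leg 2 (237°, 8.6 km): east 8.6 sin 237° = -7.21, north 8.6 cos 237° = -4.68
Net displacement: -5.78 east, -4.25 north. Direction back to start is (5.78, 4.25): bearing = atan2(5.78, 4.25) mod 360° = 53.69° ≈ 054°.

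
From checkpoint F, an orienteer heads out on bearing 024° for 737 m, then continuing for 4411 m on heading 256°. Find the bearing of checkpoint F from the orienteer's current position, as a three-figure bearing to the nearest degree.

084°

Leg 1 (024°, 737 m): east 737 sin 24° = 299.76, north 737 cos 24° = 673.28
Leg 2 (256°, 4411 m): east 4411 sin 256° = -4279.97, north 4411 cos 256° = -1067.12
Net displacement: -3980.21 east, -393.83 north. Direction back to start is (3980.21, 393.83): bearing = atan2(3980.21, 393.83) mod 360° = 84.35° ≈ 084°.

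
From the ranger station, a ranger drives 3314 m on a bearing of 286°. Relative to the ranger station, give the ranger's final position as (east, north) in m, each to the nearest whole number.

(-3186, 913)

Leg 1 (286°, 3314 m): east 3314 sin 286° = -3185.62, north 3314 cos 286° = 913.46
Summing: -3185.62 m east, 913.46 m north → (-3186, 913).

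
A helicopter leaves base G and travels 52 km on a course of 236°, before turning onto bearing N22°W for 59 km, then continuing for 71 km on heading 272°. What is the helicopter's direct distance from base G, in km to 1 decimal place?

Leg 1 (236°, 52 km): east 52 sin 236° = -43.11, north 52 cos 236° = -29.08
Leg 2 (N22°W, 59 km): east 59 sin 338° = -22.10, north 59 cos 338° = 54.70
Leg 3 (272°, 71 km): east 71 sin 272° = -70.96, north 71 cos 272° = 2.48
Net: -136.17 east, 28.10 north. Distance = √((-136.17)² + (28.10)²) = 139.038 km.

139.0 km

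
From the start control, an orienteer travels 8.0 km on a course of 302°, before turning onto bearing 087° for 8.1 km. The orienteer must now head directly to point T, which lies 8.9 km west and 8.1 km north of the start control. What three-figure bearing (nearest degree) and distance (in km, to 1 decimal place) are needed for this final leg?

Leg 1 (302°, 8.0 km): east 8.0 sin 302° = -6.78, north 8.0 cos 302° = 4.24
Leg 2 (087°, 8.1 km): east 8.1 sin 87° = 8.09, north 8.1 cos 87° = 0.42
Current position: (1.30, 4.66). Target: (-8.9, 8.1). Remaining: Δeast = -10.20, Δnorth = 3.44.
Bearing = atan2(-10.20, 3.44) mod 360° = 288.61°; distance = √((-10.20)² + (3.44)²) = 10.768 km.

289°, 10.8 km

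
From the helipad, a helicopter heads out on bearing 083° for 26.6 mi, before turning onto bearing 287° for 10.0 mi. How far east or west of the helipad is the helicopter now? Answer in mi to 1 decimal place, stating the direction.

16.8 mi east

Leg 1 (083°, 26.6 mi): east 26.6 sin 83° = 26.40, north 26.6 cos 83° = 3.24
Leg 2 (287°, 10.0 mi): east 10.0 sin 287° = -9.56, north 10.0 cos 287° = 2.92
Net east component: 16.84 mi.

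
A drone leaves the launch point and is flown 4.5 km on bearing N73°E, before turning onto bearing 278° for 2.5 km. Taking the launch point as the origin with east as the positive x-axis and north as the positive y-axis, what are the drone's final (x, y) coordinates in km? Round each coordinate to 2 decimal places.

(1.83, 1.66)

Leg 1 (N73°E, 4.5 km): east 4.5 sin 73° = 4.30, north 4.5 cos 73° = 1.32
Leg 2 (278°, 2.5 km): east 2.5 sin 278° = -2.48, north 2.5 cos 278° = 0.35
Summing: 1.83 km east, 1.66 km north → (1.83, 1.66).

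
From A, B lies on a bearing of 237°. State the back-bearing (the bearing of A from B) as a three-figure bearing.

Back-bearing = 237° − 180° = 057°.

057°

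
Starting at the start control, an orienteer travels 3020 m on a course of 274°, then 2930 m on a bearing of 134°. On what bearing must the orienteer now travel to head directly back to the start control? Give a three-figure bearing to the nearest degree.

026°

Leg 1 (274°, 3020 m): east 3020 sin 274° = -3012.64, north 3020 cos 274° = 210.66
Leg 2 (134°, 2930 m): east 2930 sin 134° = 2107.67, north 2930 cos 134° = -2035.35
Net displacement: -904.98 east, -1824.68 north. Direction back to start is (904.98, 1824.68): bearing = atan2(904.98, 1824.68) mod 360° = 26.38° ≈ 026°.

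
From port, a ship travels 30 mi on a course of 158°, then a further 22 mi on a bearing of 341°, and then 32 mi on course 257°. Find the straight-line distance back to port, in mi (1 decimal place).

30.6 mi

Leg 1 (158°, 30 mi): east 30 sin 158° = 11.24, north 30 cos 158° = -27.82
Leg 2 (341°, 22 mi): east 22 sin 341° = -7.16, north 22 cos 341° = 20.80
Leg 3 (257°, 32 mi): east 32 sin 257° = -31.18, north 32 cos 257° = -7.20
Net: -27.10 east, -14.21 north. Distance = √((-27.10)² + (-14.21)²) = 30.604 mi.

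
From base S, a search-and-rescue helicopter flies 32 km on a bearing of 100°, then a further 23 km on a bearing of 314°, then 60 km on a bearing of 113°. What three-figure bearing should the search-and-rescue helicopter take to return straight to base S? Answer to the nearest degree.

281°

Leg 1 (100°, 32 km): east 32 sin 100° = 31.51, north 32 cos 100° = -5.56
Leg 2 (314°, 23 km): east 23 sin 314° = -16.54, north 23 cos 314° = 15.98
Leg 3 (113°, 60 km): east 60 sin 113° = 55.23, north 60 cos 113° = -23.44
Net displacement: 70.20 east, -13.02 north. Direction back to start is (-70.20, 13.02): bearing = atan2(-70.20, 13.02) mod 360° = 280.51° ≈ 281°.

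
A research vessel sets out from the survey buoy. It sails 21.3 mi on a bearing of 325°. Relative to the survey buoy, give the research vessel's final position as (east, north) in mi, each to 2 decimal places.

Leg 1 (325°, 21.3 mi): east 21.3 sin 325° = -12.22, north 21.3 cos 325° = 17.45
Summing: -12.22 mi east, 17.45 mi north → (-12.22, 17.45).

(-12.22, 17.45)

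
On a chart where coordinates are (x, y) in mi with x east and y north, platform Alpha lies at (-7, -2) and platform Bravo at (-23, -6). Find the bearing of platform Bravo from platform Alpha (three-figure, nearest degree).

256°

Δeast = -23 − -7 = -16.00; Δnorth = -6 − -2 = -4.00.
Bearing = atan2(Δeast, Δnorth) mod 360° = 255.96° ≈ 256°.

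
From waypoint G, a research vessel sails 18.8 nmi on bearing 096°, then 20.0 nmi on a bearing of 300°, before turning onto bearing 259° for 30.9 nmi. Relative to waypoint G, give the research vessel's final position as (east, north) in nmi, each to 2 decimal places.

Leg 1 (096°, 18.8 nmi): east 18.8 sin 96° = 18.70, north 18.8 cos 96° = -1.97
Leg 2 (300°, 20.0 nmi): east 20.0 sin 300° = -17.32, north 20.0 cos 300° = 10.00
Leg 3 (259°, 30.9 nmi): east 30.9 sin 259° = -30.33, north 30.9 cos 259° = -5.90
Summing: -28.96 nmi east, 2.14 nmi north → (-28.96, 2.14).

(-28.96, 2.14)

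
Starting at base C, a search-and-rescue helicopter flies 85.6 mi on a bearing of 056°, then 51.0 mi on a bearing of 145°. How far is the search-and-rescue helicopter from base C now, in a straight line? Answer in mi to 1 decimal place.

Leg 1 (056°, 85.6 mi): east 85.6 sin 56° = 70.97, north 85.6 cos 56° = 47.87
Leg 2 (145°, 51.0 mi): east 51.0 sin 145° = 29.25, north 51.0 cos 145° = -41.78
Net: 100.22 east, 6.09 north. Distance = √((100.22)² + (6.09)²) = 100.403 mi.

100.4 mi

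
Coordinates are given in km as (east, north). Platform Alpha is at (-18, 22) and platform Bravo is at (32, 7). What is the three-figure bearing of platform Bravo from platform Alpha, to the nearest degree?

107°

Δeast = 32 − -18 = 50.00; Δnorth = 7 − 22 = -15.00.
Bearing = atan2(Δeast, Δnorth) mod 360° = 106.70° ≈ 107°.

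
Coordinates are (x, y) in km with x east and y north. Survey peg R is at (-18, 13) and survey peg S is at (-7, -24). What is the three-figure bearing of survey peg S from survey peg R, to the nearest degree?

163°

Δeast = -7 − -18 = 11.00; Δnorth = -24 − 13 = -37.00.
Bearing = atan2(Δeast, Δnorth) mod 360° = 163.44° ≈ 163°.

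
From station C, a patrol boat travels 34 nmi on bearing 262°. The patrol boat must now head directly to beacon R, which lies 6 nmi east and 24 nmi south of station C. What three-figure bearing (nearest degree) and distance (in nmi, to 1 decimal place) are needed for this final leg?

Leg 1 (262°, 34 nmi): east 34 sin 262° = -33.67, north 34 cos 262° = -4.73
Current position: (-33.67, -4.73). Target: (6, -24). Remaining: Δeast = 39.67, Δnorth = -19.27.
Bearing = atan2(39.67, -19.27) mod 360° = 115.91°; distance = √((39.67)² + (-19.27)²) = 44.101 nmi.

116°, 44.1 nmi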